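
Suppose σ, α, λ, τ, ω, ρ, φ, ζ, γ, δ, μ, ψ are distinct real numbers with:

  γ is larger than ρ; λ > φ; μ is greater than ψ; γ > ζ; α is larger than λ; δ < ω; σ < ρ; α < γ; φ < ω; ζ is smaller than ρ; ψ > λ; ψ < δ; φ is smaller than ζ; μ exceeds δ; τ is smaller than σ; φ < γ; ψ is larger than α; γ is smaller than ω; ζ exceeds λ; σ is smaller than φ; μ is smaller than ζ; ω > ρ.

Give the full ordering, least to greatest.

τ < σ < φ < λ < α < ψ < δ < μ < ζ < ρ < γ < ω

Nothing is placed below τ, so it is least; from there τ < σ; σ < φ; φ < λ; λ < α; α < ψ; ψ < δ; δ < μ; μ < ζ; ζ < ρ; ρ < γ; γ < ω, each given directly.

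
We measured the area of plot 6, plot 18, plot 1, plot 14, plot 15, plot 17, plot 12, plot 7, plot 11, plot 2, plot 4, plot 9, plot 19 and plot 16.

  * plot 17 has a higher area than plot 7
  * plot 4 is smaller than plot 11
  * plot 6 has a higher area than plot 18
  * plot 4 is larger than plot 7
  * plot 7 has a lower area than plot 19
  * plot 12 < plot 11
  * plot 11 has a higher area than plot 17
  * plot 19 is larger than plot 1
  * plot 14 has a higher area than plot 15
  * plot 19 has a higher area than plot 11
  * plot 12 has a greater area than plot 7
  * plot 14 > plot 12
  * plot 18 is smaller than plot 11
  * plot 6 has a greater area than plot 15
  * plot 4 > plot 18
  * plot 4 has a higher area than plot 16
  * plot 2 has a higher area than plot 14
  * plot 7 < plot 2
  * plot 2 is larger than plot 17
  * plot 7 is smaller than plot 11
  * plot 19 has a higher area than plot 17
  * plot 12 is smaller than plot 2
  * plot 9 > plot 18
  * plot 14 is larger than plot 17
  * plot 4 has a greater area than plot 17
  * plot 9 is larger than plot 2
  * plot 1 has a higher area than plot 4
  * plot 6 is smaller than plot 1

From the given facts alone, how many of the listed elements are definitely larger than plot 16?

4

From plot 16 the given relations immediately reach plot 4.
From those, plot 11, plot 1 — 3 in total.
From those, plot 19 — 4 in total.
No other element is forced above plot 16 by the given relations, so the count is 4.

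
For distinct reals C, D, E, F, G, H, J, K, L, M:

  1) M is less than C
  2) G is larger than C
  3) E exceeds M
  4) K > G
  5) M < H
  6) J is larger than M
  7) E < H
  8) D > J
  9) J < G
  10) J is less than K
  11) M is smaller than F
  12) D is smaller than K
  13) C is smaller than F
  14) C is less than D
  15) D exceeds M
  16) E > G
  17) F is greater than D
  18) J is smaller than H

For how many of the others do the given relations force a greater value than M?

Directly above M: C, J, E, D, F, H.
One step further: G, K (8 so far).
Nothing else is reachable above M; 8 in all.

8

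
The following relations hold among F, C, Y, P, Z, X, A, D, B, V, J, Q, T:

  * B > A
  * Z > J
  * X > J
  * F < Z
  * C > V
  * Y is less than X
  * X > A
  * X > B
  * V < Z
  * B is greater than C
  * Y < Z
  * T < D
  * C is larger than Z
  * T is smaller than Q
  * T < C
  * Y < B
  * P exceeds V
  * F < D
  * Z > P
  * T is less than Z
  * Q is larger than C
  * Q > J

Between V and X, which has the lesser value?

V

The relevant relations are V < P; P < Z; Z < C; C < B; B < X.
Chaining these gives V < P < Z < C < B < X.
So V < X; V is the smaller of the two.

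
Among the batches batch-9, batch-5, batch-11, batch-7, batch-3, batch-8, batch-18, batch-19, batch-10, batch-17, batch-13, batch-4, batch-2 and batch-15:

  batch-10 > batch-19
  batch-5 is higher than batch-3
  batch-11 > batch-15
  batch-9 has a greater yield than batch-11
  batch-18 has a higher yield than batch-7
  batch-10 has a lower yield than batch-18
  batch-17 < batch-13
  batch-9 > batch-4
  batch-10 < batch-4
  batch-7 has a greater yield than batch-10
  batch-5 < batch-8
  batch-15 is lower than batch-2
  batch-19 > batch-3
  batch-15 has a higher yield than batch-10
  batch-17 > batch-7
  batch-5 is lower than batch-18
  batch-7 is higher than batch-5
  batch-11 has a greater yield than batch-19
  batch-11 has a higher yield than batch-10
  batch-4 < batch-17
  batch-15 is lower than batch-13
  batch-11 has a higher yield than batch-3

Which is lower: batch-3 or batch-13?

batch-3 < batch-19 and batch-19 < batch-10 give batch-3 < batch-10.
With batch-10 < batch-7: batch-3 < batch-19 < batch-10 < batch-7.
Then batch-7 < batch-17 extends the chain to batch-17.
Then batch-17 < batch-13 extends the chain to batch-13.
So batch-3 < batch-13; batch-3 is the lower of the two.

batch-3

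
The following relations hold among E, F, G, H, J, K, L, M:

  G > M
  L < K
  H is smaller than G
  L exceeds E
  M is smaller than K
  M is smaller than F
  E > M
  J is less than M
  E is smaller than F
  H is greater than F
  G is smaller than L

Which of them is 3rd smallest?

Chaining the given pairs: J < M < E < F < H < G < L < K.
The 3rd smallest is E.

E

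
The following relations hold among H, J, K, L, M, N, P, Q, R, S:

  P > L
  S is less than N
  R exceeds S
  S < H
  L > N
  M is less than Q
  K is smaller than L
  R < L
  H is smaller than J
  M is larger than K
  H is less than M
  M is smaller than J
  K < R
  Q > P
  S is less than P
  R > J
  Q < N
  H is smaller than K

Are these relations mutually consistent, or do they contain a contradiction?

Chaining the given relations yields L < P < Q < N, so L < N. But one relation states N < L. These cannot both hold.

inconsistent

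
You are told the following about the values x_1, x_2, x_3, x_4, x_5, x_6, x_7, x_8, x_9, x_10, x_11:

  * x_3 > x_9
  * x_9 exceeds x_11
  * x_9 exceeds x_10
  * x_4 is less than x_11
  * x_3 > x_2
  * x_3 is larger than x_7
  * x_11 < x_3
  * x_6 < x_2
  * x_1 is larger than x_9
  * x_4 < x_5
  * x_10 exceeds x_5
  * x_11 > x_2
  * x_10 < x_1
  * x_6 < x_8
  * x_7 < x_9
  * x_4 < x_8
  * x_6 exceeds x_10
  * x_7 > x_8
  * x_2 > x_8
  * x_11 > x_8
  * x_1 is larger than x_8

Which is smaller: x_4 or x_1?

x_4

x_4 < x_5 and x_5 < x_10 give x_4 < x_10.
With x_10 < x_6: x_4 < x_5 < x_10 < x_6.
Then x_6 < x_8 extends the chain to x_8.
Then x_8 < x_7 extends the chain to x_7.
With x_7 < x_9: x_4 < x_5 < x_10 < x_6 < x_8 < x_7 < x_9.
With x_9 < x_1: x_4 < x_5 < x_10 < x_6 < x_8 < x_7 < x_9 < x_1.
So x_4 < x_1; x_4 is the smaller of the two.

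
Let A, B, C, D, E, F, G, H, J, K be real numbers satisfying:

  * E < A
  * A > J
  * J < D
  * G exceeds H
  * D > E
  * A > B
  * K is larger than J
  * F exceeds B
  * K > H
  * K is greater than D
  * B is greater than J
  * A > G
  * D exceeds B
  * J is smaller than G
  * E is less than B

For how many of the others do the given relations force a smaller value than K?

From K the given relations immediately reach H, J, D.
From those, E, B — 5 in total.
No other element is forced below K by the given relations, so the count is 5.

5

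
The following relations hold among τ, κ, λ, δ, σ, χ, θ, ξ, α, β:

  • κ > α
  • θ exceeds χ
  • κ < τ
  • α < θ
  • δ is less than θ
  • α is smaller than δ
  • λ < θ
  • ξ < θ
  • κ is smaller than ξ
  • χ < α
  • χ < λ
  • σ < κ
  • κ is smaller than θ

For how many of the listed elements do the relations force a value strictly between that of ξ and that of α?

1

Chaining upward from α reaches: δ, κ, τ, θ.
Chaining downward from ξ reaches: χ, σ, κ.
Strictly between α and ξ are those in both lists: κ — 1 element.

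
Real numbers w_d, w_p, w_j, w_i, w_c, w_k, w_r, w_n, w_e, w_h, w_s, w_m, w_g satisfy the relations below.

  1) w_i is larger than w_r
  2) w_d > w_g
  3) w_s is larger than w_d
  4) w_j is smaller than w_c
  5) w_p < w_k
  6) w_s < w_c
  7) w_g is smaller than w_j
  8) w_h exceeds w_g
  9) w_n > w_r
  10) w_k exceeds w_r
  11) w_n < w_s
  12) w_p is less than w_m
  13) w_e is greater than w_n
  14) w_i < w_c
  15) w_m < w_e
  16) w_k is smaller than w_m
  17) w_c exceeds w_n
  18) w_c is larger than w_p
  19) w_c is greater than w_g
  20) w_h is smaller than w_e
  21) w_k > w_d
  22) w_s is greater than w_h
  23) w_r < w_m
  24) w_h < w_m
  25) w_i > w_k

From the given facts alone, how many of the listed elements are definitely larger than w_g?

9

The elements the relations force above w_g are w_h, w_d, w_k, w_m, w_j, w_i, w_e, w_s, w_c — no chain reaches any other.
That is 9.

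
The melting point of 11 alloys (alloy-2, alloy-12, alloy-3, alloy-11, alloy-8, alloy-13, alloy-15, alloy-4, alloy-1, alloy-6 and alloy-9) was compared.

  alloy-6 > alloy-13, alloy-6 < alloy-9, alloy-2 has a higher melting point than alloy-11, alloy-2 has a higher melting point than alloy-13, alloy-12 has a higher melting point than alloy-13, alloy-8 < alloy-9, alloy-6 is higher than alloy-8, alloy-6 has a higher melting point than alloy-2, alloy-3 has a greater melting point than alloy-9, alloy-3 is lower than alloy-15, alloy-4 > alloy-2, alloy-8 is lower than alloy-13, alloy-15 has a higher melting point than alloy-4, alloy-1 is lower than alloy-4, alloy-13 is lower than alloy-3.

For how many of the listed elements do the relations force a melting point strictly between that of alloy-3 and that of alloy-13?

The relations place alloy-13 below alloy-3. An element lies strictly between them when it is forced above alloy-13 and also forced below alloy-3.
Above alloy-13: {alloy-12, alloy-2, alloy-6, alloy-9, alloy-4, alloy-15}. Below alloy-3: {alloy-11, alloy-8, alloy-2, alloy-6, alloy-9}.
Intersection: {alloy-2, alloy-6, alloy-9} — 3.

3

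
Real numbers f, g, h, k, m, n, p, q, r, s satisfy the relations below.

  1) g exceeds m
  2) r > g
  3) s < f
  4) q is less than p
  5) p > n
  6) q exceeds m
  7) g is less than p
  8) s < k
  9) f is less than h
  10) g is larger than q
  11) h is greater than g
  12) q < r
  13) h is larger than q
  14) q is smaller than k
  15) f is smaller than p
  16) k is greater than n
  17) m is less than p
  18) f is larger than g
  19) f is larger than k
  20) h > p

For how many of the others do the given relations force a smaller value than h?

From h the given relations immediately reach q, g, f, p.
From those, m, n, s, k — 8 in total.
No other element is forced below h by the given relations, so the count is 8.

8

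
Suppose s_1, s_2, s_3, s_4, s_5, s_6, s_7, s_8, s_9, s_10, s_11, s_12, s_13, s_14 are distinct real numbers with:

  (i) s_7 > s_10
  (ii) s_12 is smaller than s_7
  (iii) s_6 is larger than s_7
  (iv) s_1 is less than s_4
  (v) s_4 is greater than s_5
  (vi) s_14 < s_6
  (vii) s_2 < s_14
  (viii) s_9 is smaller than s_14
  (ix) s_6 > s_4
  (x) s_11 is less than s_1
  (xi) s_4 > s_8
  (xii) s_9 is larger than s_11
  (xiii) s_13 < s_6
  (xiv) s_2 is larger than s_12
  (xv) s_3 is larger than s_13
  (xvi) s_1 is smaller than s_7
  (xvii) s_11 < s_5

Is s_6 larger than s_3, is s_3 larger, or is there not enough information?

undetermined

Following every chain through s_3: below s_3 we get s_13.
s_6 is not reached, and no chain runs the other way from s_6 to s_3.
So the given relations leave the order of s_3 and s_6 undetermined.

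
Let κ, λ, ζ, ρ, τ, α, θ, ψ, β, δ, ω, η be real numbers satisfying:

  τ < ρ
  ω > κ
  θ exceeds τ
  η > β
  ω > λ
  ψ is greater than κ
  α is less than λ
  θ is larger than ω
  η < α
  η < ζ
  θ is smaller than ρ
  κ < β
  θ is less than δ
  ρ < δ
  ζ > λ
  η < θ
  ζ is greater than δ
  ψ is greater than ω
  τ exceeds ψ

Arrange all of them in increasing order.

κ < β < η < α < λ < ω < ψ < τ < θ < ρ < δ < ζ

The consecutive links are each given: κ < β; β < η; η < α; α < λ; λ < ω; ω < ψ; ψ < τ; τ < θ; θ < ρ; ρ < δ; δ < ζ.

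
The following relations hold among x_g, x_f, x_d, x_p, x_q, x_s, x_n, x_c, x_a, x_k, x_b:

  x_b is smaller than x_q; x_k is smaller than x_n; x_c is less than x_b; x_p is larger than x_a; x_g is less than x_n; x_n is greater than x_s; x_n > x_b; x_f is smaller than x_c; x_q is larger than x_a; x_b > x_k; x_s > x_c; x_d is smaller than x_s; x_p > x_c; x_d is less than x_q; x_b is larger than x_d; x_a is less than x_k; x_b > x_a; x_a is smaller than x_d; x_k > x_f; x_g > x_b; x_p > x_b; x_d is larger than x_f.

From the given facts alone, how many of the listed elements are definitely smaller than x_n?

From x_n the given relations immediately reach x_k, x_b, x_g, x_s.
From those, x_f, x_a, x_d, x_c — 8 in total.
Nothing else is reachable below x_n; 8 in all.

8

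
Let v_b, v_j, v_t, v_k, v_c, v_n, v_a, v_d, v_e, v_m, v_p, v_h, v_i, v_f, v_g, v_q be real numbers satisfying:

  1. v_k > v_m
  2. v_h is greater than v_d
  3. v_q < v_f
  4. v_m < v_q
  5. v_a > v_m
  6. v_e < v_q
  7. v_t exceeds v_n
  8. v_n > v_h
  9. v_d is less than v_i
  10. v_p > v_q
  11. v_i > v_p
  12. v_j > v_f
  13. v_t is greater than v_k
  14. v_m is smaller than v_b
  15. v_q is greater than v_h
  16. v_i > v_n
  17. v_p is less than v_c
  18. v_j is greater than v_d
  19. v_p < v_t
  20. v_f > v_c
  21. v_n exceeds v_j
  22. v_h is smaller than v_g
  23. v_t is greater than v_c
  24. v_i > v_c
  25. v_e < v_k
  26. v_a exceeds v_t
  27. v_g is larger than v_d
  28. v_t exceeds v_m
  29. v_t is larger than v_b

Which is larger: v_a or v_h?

Link the given pairs in sequence: v_h < v_q; v_q < v_p; v_p < v_c; v_c < v_f; v_f < v_j; v_j < v_n; v_n < v_t; v_t < v_a.
Together: v_h < v_q < v_p < v_c < v_f < v_j < v_n < v_t < v_a.
So v_h < v_a; v_a is the larger of the two.

v_a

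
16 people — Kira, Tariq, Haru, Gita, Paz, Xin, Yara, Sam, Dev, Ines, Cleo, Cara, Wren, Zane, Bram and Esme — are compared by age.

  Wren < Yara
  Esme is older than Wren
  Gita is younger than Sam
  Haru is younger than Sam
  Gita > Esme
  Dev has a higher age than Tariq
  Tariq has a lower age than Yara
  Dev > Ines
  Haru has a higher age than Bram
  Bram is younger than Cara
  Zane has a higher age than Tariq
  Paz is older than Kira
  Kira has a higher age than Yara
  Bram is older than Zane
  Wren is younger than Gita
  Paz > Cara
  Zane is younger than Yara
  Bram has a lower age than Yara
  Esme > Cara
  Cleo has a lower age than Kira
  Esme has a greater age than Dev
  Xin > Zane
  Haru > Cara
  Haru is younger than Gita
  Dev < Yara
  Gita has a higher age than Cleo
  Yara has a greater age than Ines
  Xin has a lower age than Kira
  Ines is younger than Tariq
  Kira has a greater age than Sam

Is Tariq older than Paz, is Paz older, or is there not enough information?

Tariq < Zane < Bram < Cara < Esme < Gita < Sam < Kira < Paz, by transitivity through Zane, Bram, Cara, Esme, Gita, Sam, Kira.
So Paz is older.

Paz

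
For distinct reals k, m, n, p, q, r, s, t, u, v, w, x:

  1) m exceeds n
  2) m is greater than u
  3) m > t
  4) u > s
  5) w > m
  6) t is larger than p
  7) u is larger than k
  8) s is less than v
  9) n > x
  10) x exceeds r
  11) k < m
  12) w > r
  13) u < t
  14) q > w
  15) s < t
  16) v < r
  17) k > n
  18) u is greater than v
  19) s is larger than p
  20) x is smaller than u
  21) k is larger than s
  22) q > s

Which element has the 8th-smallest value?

Chaining the given pairs: p < s < v < r < x < n < k < u < t < m < w < q.
Counting 8 from the smallest end gives u.

u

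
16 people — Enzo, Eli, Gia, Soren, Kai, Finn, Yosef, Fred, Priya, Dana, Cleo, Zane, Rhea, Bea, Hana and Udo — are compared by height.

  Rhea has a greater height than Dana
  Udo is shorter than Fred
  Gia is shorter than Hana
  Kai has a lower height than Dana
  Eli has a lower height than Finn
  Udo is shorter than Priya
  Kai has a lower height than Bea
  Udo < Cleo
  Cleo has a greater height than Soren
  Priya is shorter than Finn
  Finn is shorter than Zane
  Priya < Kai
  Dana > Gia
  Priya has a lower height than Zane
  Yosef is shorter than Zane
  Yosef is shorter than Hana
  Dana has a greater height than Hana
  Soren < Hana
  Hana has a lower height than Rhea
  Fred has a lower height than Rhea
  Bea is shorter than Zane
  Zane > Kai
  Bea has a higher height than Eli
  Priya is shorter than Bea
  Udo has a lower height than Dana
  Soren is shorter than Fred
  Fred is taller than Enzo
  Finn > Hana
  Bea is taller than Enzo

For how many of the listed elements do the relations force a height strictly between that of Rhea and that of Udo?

4

Chaining upward from Udo reaches: Priya, Kai, Dana, Bea, Cleo, Finn, Zane, Fred.
Chaining downward from Rhea reaches: Gia, Priya, Kai, Yosef, Soren, Hana, Dana, Enzo, Fred.
Strictly between Udo and Rhea are those in both lists: Priya, Kai, Dana, Fred — 4 elements.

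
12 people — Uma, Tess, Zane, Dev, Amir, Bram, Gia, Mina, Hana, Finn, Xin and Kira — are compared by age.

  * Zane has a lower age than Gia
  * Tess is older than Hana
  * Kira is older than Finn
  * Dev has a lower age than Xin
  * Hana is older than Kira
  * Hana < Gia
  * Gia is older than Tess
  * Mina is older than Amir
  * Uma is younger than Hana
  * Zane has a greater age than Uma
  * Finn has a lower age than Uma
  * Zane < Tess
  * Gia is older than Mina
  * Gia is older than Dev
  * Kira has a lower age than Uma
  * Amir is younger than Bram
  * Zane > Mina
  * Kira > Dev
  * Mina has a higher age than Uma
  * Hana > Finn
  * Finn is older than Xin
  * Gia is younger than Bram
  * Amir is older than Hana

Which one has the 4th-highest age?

Chaining the given pairs: Dev < Xin < Finn < Kira < Uma < Hana < Amir < Mina < Zane < Tess < Gia < Bram.
Counting 4 from the largest end gives Zane.

Zane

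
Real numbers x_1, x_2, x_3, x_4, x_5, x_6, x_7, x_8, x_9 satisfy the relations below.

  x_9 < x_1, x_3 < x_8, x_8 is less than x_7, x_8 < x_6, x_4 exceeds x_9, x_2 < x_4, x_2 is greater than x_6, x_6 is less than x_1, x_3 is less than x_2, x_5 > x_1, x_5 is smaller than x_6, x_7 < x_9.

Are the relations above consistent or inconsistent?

We have x_6 < x_1 stated directly, yet also x_1 < x_5 < x_6 by chaining the others — so x_1 < x_6. Contradiction.

inconsistent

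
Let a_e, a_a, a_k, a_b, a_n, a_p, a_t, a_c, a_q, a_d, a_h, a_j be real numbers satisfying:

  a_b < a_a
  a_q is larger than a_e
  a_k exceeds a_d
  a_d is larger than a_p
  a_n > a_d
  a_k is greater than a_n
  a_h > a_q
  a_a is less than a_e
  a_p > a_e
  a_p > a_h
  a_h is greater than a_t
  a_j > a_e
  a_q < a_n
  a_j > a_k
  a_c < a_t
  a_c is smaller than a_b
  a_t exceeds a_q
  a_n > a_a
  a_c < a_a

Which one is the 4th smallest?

The consecutive relations fix a unique order: a_c < a_b < a_a < a_e < a_q < a_t < a_h < a_p < a_d < a_n < a_k < a_j.
Counting 4 from the smallest end gives a_e.

a_e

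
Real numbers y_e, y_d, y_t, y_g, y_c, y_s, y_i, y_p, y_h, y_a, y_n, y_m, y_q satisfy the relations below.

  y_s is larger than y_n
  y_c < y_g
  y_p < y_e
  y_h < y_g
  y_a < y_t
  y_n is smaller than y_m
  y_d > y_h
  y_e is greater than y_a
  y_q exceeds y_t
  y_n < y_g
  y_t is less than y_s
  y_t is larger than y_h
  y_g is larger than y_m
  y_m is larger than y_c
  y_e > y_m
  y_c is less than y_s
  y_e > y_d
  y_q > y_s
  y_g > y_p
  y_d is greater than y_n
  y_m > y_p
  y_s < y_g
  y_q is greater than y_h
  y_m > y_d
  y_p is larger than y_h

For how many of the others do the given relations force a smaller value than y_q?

6

The elements the relations force below y_q are y_a, y_n, y_h, y_t, y_c, y_s — no chain reaches any other.
That is 6.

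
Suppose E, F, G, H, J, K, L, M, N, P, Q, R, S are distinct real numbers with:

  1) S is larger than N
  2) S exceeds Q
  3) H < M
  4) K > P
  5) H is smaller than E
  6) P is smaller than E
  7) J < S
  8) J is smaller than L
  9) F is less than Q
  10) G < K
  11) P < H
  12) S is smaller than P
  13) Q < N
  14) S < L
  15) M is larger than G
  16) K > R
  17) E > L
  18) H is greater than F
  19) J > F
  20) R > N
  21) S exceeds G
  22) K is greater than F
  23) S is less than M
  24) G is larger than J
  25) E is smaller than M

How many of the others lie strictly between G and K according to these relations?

Chaining upward from G reaches: S, P, H, L, E, M.
Chaining downward from K reaches: F, J, Q, N, S, P, R.
Strictly between G and K are those in both lists: S, P — 2 elements.

2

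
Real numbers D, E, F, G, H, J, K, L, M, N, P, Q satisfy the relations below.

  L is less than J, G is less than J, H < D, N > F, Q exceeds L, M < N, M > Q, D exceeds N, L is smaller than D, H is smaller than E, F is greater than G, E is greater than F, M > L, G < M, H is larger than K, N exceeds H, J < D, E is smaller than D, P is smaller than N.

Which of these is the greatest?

D

Chaining downward from D: directly below it, L, H, E, J, N; then G, K, F, M, P; then Q.
That covers every other element, and nothing is given above D, so D is the greatest.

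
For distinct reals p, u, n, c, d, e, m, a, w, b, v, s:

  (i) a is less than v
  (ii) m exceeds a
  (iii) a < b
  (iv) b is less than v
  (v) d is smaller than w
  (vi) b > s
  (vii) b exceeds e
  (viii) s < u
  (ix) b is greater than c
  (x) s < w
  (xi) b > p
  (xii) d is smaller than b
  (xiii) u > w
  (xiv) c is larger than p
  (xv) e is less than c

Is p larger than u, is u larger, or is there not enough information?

Following every chain through p: above p we get c, b, v.
u is not reached, and no chain runs the other way from u to p.
So the given relations leave the order of p and u undetermined.

undetermined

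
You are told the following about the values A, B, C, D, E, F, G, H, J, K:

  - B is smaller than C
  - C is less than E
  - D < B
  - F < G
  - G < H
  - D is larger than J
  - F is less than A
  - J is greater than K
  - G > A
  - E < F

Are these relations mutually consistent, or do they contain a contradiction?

consistent

The single ordering K < J < D < B < C < E < F < A < G < H satisfies every listed relation, so no contradiction arises.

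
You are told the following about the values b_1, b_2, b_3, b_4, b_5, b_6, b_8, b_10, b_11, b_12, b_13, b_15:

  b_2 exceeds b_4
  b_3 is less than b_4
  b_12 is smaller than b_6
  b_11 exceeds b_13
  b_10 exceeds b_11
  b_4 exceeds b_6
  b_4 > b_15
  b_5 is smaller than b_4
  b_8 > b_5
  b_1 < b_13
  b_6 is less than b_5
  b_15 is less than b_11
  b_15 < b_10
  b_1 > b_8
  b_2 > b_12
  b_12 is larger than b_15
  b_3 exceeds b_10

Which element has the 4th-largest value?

b_10

Piecing the relations together gives one ordering: b_15 < b_12 < b_6 < b_5 < b_8 < b_1 < b_13 < b_11 < b_10 < b_3 < b_4 < b_2.
Counting 4 from the largest end gives b_10.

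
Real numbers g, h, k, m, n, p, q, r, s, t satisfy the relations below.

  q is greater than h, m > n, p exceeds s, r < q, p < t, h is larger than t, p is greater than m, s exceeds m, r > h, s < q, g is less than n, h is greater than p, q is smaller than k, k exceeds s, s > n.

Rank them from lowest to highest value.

g < n < m < s < p < t < h < r < q < k

The consecutive links are each given: g < n; n < m; m < s; s < p; p < t; t < h; h < r; r < q; q < k.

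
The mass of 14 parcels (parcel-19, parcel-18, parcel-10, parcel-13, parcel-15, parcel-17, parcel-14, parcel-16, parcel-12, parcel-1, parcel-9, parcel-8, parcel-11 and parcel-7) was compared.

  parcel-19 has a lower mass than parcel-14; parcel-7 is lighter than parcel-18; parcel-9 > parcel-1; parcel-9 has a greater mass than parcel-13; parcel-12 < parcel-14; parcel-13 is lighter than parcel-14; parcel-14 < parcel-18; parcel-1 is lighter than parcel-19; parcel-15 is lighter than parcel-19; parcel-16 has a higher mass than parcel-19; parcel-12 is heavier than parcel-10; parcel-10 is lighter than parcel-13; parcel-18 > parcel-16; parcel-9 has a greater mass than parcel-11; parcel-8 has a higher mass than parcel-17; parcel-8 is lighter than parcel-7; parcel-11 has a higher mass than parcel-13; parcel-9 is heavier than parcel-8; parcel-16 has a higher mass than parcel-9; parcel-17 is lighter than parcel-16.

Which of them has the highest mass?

parcel-18

Chaining downward from parcel-18: directly below it, parcel-14, parcel-7, parcel-16; then parcel-12, parcel-13, parcel-19, parcel-17, parcel-8, parcel-9; then parcel-1, parcel-10, parcel-15, parcel-11.
That covers every other element, and nothing is given above parcel-18, so parcel-18 is the highest mass.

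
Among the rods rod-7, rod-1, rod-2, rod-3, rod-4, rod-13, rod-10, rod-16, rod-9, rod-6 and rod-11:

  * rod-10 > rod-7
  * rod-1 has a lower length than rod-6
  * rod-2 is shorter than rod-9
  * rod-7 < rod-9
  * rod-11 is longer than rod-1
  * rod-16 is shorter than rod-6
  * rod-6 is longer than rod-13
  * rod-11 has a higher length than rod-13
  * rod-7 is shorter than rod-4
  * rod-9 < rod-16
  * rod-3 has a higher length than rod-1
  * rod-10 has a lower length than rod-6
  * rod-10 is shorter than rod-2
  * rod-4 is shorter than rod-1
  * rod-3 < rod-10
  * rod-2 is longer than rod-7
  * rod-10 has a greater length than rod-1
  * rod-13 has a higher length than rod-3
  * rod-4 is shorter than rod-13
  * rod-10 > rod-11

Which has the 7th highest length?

The consecutive relations fix a unique order: rod-7 < rod-4 < rod-1 < rod-3 < rod-13 < rod-11 < rod-10 < rod-2 < rod-9 < rod-16 < rod-6.
The 7th largest is rod-13.

rod-13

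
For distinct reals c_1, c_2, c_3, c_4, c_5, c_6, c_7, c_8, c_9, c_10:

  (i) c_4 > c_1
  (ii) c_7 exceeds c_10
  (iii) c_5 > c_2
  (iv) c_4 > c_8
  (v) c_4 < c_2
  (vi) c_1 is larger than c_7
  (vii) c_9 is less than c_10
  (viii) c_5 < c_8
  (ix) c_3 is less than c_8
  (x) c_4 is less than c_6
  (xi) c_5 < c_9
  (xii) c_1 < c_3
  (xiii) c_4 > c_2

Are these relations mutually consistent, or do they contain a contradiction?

inconsistent

We have c_4 < c_2 stated directly, yet also c_2 < c_5 < c_9 < c_10 < c_7 < c_1 < c_3 < c_8 < c_4 by chaining the others — so c_2 < c_4. Contradiction.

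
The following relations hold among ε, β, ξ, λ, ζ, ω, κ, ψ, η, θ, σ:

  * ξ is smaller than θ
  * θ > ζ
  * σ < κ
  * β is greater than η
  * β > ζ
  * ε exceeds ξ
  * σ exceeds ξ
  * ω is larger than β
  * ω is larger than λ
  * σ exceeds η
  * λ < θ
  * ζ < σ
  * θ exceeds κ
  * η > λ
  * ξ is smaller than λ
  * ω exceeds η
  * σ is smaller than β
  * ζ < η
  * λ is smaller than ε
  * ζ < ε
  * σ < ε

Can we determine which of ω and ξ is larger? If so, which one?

Chaining the given relations: ξ < λ < η < σ < β < ω.
So ω is larger.

ω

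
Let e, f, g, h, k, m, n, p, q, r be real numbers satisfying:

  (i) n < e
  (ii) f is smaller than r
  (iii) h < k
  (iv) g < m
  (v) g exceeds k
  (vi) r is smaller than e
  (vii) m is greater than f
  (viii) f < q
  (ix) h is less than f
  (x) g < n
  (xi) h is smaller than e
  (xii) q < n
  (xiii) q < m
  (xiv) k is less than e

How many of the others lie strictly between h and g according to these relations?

1

Chaining upward from h reaches: k, f, q, r, m, n, e.
Chaining downward from g reaches: k.
Strictly between h and g are those in both lists: k — 1 element.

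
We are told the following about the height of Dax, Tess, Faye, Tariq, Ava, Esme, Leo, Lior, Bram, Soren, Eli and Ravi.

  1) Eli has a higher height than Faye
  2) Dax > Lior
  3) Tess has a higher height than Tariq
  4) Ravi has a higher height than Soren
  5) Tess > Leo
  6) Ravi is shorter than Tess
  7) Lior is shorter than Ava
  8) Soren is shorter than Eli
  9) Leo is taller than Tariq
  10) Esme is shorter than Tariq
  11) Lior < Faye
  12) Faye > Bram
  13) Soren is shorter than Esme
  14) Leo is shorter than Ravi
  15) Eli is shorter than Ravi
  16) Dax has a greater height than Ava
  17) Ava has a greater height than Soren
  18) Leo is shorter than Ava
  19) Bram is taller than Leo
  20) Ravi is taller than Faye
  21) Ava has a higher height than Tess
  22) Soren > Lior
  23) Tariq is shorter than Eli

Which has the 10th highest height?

Esme

The consecutive relations fix a unique order: Lior < Soren < Esme < Tariq < Leo < Bram < Faye < Eli < Ravi < Tess < Ava < Dax.
Counting 10 from the largest end gives Esme.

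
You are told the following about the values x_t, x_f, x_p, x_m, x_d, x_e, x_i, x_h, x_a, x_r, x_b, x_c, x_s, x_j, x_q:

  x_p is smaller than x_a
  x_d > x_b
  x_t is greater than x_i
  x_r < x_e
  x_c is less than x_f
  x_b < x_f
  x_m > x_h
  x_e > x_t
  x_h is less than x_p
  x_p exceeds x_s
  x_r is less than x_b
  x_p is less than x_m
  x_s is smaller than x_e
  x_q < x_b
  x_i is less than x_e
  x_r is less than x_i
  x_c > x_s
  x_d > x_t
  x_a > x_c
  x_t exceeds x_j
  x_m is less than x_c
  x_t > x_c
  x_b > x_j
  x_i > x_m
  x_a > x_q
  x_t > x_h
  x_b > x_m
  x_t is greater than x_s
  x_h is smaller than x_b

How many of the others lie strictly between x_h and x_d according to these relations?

6

The relations place x_h below x_d. An element lies strictly between them when it is forced above x_h and also forced below x_d.
Above x_h: {x_p, x_m, x_c, x_i, x_b, x_t, x_e, x_f, x_a}. Below x_d: {x_s, x_r, x_j, x_p, x_m, x_c, x_q, x_i, x_b, x_t}.
Intersection: {x_p, x_m, x_c, x_i, x_b, x_t} — 6.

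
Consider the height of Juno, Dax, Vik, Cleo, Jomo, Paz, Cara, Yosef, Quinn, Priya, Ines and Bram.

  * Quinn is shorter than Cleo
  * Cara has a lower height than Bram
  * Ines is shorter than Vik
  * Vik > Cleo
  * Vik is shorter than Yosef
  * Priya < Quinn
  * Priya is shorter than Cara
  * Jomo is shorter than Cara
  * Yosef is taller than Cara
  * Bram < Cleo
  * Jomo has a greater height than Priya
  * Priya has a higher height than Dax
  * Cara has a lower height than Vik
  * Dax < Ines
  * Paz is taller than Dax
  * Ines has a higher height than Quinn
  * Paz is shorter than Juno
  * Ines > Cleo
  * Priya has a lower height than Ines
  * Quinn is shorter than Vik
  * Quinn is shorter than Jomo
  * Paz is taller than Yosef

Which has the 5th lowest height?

Cara

Piecing the relations together gives one ordering: Dax < Priya < Quinn < Jomo < Cara < Bram < Cleo < Ines < Vik < Yosef < Paz < Juno.
The 5th smallest is Cara.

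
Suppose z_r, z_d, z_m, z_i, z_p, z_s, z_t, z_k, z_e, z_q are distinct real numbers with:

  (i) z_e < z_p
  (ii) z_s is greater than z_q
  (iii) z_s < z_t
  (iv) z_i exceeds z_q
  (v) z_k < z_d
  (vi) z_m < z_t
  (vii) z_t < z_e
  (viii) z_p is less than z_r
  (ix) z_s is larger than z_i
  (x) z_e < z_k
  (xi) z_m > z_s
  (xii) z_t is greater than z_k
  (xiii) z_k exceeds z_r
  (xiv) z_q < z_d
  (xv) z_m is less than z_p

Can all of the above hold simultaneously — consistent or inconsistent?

We have z_k < z_t stated directly, yet also z_t < z_e < z_p < z_r < z_k by chaining the others — so z_t < z_k. Contradiction.

inconsistent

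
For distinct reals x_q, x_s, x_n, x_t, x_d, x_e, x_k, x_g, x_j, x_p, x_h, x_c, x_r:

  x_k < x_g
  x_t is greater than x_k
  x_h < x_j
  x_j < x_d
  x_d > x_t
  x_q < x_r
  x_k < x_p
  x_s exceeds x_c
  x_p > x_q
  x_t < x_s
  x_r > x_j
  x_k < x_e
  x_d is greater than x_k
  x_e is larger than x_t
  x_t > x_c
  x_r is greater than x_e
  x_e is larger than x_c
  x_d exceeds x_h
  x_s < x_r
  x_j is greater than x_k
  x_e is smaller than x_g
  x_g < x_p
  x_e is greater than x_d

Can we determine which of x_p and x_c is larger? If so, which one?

Chaining the given relations: x_c < x_t < x_d < x_e < x_g < x_p.
So x_p is larger.

x_p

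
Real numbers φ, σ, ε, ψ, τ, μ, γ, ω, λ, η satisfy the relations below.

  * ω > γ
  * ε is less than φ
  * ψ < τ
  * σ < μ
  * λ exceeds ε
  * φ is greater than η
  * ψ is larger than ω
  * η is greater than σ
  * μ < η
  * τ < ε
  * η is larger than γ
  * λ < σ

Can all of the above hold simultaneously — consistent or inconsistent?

consistent

Every relation is compatible with γ < ω < ψ < τ < ε < λ < σ < μ < η < φ; the set is consistent.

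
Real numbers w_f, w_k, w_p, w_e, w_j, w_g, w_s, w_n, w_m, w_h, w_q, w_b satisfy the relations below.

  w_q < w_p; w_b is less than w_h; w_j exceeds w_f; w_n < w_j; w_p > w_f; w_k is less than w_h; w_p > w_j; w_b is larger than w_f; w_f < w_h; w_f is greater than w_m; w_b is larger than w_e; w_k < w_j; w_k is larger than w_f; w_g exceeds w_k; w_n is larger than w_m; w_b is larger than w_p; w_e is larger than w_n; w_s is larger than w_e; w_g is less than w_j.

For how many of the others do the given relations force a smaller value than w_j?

5

Directly below w_j: w_f, w_k, w_g, w_n.
One step further: w_m (5 so far).
No other element is forced below w_j by the given relations, so the count is 5.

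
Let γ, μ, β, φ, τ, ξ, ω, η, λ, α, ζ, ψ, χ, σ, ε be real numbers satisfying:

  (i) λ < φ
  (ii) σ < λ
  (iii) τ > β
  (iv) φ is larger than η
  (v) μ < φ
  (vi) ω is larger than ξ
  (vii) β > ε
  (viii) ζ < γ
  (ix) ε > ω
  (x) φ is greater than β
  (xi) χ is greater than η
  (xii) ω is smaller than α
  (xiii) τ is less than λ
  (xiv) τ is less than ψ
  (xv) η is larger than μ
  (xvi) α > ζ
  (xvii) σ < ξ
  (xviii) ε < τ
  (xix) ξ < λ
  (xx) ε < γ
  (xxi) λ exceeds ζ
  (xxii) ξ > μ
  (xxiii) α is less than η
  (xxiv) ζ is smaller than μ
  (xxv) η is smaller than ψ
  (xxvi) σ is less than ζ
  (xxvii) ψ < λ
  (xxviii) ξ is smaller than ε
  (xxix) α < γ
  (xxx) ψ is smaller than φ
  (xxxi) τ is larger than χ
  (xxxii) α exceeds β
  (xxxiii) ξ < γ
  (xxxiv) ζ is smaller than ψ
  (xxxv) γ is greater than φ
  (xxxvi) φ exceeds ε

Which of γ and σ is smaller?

σ

Link the given pairs in sequence: σ < ζ; ζ < μ; μ < ξ; ξ < ω; ω < ε; ε < β; β < α; α < η; η < χ; χ < τ; τ < ψ; ψ < λ; λ < φ; φ < γ.
Together: σ < ζ < μ < ξ < ω < ε < β < α < η < χ < τ < ψ < λ < φ < γ.
So σ < γ; σ is the smaller of the two.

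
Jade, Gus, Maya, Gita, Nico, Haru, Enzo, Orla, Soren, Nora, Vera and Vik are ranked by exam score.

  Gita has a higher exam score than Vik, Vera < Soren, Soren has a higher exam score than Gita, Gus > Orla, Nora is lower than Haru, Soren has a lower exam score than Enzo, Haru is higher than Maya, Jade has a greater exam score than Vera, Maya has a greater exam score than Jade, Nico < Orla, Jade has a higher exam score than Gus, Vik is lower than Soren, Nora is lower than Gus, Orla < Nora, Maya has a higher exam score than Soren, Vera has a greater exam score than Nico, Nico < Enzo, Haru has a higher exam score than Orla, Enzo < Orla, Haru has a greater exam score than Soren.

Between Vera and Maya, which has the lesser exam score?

Vera

Link the given pairs in sequence: Vera < Soren; Soren < Enzo; Enzo < Orla; Orla < Nora; Nora < Gus; Gus < Jade; Jade < Maya.
Together: Vera < Soren < Enzo < Orla < Nora < Gus < Jade < Maya.
So Vera < Maya; Vera is the lower of the two.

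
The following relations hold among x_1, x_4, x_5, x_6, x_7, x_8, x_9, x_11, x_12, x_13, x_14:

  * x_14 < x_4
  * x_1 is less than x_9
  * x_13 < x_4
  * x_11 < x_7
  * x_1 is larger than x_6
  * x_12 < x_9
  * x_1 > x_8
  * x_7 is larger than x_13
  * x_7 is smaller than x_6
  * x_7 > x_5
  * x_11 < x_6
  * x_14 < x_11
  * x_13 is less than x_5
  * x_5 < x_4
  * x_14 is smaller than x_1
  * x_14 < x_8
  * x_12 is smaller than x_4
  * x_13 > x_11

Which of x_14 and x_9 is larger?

x_9

Following the relations from x_14: x_14 < x_11 < x_13 < x_5 < x_7 < x_6 < x_1 < x_9.
So x_14 < x_9; x_9 is the larger of the two.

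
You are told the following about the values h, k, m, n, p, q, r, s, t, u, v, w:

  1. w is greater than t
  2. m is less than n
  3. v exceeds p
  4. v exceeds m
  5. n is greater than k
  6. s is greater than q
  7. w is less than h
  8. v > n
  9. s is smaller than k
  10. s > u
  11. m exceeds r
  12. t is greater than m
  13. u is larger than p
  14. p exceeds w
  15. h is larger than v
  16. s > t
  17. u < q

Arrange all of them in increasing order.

Each adjacent pair is fixed by a given relation: r < m; m < t; t < w; w < p; p < u; u < q; q < s; s < k; k < n; n < v; v < h. Chaining them end to end gives the full order.

r < m < t < w < p < u < q < s < k < n < v < h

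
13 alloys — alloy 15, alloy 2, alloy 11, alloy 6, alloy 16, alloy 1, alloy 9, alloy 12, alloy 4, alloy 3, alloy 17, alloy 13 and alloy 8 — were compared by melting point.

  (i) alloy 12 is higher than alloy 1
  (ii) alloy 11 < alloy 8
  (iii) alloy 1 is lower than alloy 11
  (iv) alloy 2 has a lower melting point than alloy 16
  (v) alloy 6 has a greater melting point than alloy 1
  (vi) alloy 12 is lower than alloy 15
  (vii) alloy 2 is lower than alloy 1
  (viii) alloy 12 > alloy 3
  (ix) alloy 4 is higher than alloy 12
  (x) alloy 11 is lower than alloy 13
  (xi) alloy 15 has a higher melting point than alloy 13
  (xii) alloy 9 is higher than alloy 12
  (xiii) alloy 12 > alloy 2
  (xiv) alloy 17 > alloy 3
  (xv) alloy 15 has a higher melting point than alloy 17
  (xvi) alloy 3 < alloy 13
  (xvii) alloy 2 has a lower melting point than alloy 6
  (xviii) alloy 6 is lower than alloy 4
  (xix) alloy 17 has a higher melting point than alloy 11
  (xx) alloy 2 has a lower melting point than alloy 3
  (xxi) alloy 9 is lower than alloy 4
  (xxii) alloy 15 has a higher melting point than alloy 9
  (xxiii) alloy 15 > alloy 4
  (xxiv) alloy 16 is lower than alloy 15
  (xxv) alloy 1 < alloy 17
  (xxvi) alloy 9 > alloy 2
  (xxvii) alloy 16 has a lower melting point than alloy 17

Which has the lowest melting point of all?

Chaining upward from alloy 2: directly above it, alloy 16, alloy 1, alloy 3, alloy 12, alloy 6, alloy 9; then alloy 11, alloy 17, alloy 4, alloy 13, alloy 15; then alloy 8.
That covers every other element, and nothing is given below alloy 2, so alloy 2 is the lowest melting point.

alloy 2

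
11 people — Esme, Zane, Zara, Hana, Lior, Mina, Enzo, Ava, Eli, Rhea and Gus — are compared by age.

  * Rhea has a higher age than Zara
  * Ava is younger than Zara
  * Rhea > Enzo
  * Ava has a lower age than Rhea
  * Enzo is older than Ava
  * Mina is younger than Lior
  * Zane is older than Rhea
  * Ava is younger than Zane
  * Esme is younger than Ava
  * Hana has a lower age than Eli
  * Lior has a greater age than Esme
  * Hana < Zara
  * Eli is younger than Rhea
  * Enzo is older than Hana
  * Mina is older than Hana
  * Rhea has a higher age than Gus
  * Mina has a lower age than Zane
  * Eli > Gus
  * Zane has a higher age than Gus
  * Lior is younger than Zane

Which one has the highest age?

Esme is not greatest since Esme < Ava; Ava is not greatest since Ava < Enzo; Hana is not greatest since Hana < Zara; Enzo is not greatest since Enzo < Rhea; Gus is not greatest since Gus < Eli; Zara is not greatest since Zara < Rhea; Eli is not greatest since Eli < Rhea; Mina is not greatest since Mina < Zane; Rhea is not greatest since Rhea < Zane; Lior is not greatest since Lior < Zane.
Only Zane has nothing above it, so Zane is the highest age.

Zane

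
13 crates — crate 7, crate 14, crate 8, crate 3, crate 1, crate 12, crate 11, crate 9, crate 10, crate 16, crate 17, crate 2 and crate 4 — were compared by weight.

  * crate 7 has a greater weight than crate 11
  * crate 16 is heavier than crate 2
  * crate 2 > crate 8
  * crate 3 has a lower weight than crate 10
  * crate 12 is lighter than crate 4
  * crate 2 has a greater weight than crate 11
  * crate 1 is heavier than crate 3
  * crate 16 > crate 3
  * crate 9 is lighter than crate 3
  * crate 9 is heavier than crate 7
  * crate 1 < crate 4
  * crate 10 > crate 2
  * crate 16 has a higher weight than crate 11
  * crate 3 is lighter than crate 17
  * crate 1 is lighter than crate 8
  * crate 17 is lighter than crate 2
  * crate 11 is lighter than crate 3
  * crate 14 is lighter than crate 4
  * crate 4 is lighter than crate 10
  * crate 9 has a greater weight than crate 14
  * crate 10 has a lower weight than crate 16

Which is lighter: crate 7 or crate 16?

crate 7

crate 7 < crate 9 and crate 9 < crate 3 give crate 7 < crate 3.
With crate 3 < crate 1: crate 7 < crate 9 < crate 3 < crate 1.
With crate 1 < crate 8: crate 7 < crate 9 < crate 3 < crate 1 < crate 8.
Then crate 8 < crate 2 extends the chain to crate 2.
With crate 2 < crate 10: crate 7 < crate 9 < crate 3 < crate 1 < crate 8 < crate 2 < crate 10.
Then crate 10 < crate 16 extends the chain to crate 16.
So crate 7 < crate 16; crate 7 is the lighter of the two.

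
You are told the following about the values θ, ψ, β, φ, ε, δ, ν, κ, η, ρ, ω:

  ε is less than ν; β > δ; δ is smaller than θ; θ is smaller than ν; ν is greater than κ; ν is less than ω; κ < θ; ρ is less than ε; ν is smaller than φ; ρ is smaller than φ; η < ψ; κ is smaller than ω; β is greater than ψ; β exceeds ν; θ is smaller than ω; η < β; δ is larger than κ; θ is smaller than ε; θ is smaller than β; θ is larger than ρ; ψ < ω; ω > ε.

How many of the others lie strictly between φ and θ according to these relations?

The relations place θ below φ. An element lies strictly between them when it is forced above θ and also forced below φ.
Above θ: {ε, ν, β, ω}. Below φ: {κ, δ, ρ, ε, ν}.
Intersection: {ε, ν} — 2.

2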